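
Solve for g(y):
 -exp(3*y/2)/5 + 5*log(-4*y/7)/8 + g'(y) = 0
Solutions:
 g(y) = C1 - 5*y*log(-y)/8 + 5*y*(-2*log(2) + 1 + log(7))/8 + 2*exp(3*y/2)/15


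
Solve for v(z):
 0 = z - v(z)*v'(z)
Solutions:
 v(z) = -sqrt(C1 + z^2)
 v(z) = sqrt(C1 + z^2)


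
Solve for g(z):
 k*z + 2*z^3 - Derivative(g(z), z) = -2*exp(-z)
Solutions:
 g(z) = C1 + k*z^2/2 + z^4/2 - 2*exp(-z)


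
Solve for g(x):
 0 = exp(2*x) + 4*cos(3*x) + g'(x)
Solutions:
 g(x) = C1 - exp(2*x)/2 - 4*sin(3*x)/3


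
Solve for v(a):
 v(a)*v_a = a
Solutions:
 v(a) = -sqrt(C1 + a^2)
 v(a) = sqrt(C1 + a^2)


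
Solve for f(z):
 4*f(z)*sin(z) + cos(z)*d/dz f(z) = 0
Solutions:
 f(z) = C1*cos(z)^4


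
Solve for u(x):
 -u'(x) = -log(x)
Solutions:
 u(x) = C1 + x*log(x) - x


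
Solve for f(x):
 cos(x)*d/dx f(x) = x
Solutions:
 f(x) = C1 + Integral(x/cos(x), x)


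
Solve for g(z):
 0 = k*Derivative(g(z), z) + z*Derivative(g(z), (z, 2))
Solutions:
 g(z) = C1 + z^(1 - re(k))*(C2*sin(log(z)*Abs(im(k))) + C3*cos(log(z)*im(k)))


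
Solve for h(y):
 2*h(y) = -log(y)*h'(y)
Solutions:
 h(y) = C1*exp(-2*li(y))


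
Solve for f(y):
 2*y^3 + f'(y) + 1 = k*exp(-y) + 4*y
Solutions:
 f(y) = C1 - k*exp(-y) - y^4/2 + 2*y^2 - y


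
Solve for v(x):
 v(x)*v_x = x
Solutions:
 v(x) = -sqrt(C1 + x^2)
 v(x) = sqrt(C1 + x^2)


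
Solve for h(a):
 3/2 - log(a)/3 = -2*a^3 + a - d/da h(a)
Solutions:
 h(a) = C1 - a^4/2 + a^2/2 + a*log(a)/3 - 11*a/6


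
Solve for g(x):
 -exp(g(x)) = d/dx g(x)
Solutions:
 g(x) = log(1/(C1 + x))


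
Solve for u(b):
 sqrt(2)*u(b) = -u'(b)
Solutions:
 u(b) = C1*exp(-sqrt(2)*b)


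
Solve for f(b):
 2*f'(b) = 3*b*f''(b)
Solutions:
 f(b) = C1 + C2*b^(5/3)


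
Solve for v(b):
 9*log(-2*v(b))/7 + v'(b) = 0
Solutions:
 7*Integral(1/(log(-_y) + log(2)), (_y, v(b)))/9 = C1 - b


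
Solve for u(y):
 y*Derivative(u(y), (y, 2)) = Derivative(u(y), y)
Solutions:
 u(y) = C1 + C2*y^2


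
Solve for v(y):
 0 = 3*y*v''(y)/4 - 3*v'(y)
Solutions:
 v(y) = C1 + C2*y^5


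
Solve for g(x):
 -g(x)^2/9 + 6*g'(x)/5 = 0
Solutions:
 g(x) = -54/(C1 + 5*x)


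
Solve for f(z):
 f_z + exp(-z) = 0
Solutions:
 f(z) = C1 + exp(-z)


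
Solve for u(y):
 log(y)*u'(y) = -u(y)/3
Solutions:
 u(y) = C1*exp(-li(y)/3)


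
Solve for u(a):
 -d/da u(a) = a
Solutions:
 u(a) = C1 - a^2/2


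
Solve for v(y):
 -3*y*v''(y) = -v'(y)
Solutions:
 v(y) = C1 + C2*y^(4/3)


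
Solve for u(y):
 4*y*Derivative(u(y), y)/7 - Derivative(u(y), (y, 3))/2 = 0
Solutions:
 u(y) = C1 + Integral(C2*airyai(2*7^(2/3)*y/7) + C3*airybi(2*7^(2/3)*y/7), y)


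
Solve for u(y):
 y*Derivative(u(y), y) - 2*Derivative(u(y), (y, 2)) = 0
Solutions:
 u(y) = C1 + C2*erfi(y/2)


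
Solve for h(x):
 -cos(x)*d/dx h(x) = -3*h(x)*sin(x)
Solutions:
 h(x) = C1/cos(x)^3


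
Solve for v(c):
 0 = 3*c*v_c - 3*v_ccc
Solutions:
 v(c) = C1 + Integral(C2*airyai(c) + C3*airybi(c), c)


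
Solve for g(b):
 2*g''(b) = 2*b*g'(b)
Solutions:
 g(b) = C1 + C2*erfi(sqrt(2)*b/2)


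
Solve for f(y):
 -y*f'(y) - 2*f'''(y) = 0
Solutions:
 f(y) = C1 + Integral(C2*airyai(-2^(2/3)*y/2) + C3*airybi(-2^(2/3)*y/2), y)


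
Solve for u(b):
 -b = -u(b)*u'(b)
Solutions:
 u(b) = -sqrt(C1 + b^2)
 u(b) = sqrt(C1 + b^2)


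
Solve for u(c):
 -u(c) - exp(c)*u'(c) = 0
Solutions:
 u(c) = C1*exp(exp(-c))


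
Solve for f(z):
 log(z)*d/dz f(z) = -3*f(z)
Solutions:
 f(z) = C1*exp(-3*li(z))


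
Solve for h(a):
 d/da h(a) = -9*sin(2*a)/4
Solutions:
 h(a) = C1 + 9*cos(2*a)/8


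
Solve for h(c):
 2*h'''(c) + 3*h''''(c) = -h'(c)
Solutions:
 h(c) = C1 + C4*exp(-c) + (C2*sin(sqrt(11)*c/6) + C3*cos(sqrt(11)*c/6))*exp(c/6)


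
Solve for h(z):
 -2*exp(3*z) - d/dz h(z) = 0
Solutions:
 h(z) = C1 - 2*exp(3*z)/3


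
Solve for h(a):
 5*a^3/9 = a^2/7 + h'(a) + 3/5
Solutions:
 h(a) = C1 + 5*a^4/36 - a^3/21 - 3*a/5


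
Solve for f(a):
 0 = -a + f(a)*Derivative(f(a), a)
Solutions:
 f(a) = -sqrt(C1 + a^2)
 f(a) = sqrt(C1 + a^2)


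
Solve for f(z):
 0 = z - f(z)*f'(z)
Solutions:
 f(z) = -sqrt(C1 + z^2)
 f(z) = sqrt(C1 + z^2)


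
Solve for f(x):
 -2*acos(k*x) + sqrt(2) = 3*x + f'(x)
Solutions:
 f(x) = C1 - 3*x^2/2 + sqrt(2)*x - 2*Piecewise((x*acos(k*x) - sqrt(-k^2*x^2 + 1)/k, Ne(k, 0)), (pi*x/2, True))


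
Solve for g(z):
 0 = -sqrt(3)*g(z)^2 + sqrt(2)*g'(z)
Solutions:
 g(z) = -2/(C1 + sqrt(6)*z)


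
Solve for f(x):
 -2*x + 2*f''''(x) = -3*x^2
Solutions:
 f(x) = C1 + C2*x + C3*x^2 + C4*x^3 - x^6/240 + x^5/120


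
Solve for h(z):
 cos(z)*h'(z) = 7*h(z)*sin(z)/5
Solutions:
 h(z) = C1/cos(z)^(7/5)


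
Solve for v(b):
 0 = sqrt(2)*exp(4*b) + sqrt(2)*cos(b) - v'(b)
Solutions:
 v(b) = C1 + sqrt(2)*exp(4*b)/4 + sqrt(2)*sin(b)


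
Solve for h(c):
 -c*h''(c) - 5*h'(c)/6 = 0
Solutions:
 h(c) = C1 + C2*c^(1/6)


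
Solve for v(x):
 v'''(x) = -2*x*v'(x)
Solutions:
 v(x) = C1 + Integral(C2*airyai(-2^(1/3)*x) + C3*airybi(-2^(1/3)*x), x)


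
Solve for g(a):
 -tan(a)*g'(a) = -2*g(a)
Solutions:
 g(a) = C1*sin(a)^2


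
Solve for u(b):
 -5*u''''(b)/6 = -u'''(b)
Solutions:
 u(b) = C1 + C2*b + C3*b^2 + C4*exp(6*b/5)


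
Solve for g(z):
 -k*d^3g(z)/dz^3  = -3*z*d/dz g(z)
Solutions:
 g(z) = C1 + Integral(C2*airyai(3^(1/3)*z*(1/k)^(1/3)) + C3*airybi(3^(1/3)*z*(1/k)^(1/3)), z)


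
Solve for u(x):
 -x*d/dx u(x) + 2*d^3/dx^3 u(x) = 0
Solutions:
 u(x) = C1 + Integral(C2*airyai(2^(2/3)*x/2) + C3*airybi(2^(2/3)*x/2), x)


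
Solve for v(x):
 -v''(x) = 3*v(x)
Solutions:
 v(x) = C1*sin(sqrt(3)*x) + C2*cos(sqrt(3)*x)


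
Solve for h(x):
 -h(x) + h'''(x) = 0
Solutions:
 h(x) = C3*exp(x) + (C1*sin(sqrt(3)*x/2) + C2*cos(sqrt(3)*x/2))*exp(-x/2)


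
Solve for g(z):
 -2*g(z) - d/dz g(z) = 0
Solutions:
 g(z) = C1*exp(-2*z)


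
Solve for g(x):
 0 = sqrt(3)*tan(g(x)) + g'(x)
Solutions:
 g(x) = pi - asin(C1*exp(-sqrt(3)*x))
 g(x) = asin(C1*exp(-sqrt(3)*x))


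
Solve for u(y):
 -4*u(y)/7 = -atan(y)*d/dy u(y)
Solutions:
 u(y) = C1*exp(4*Integral(1/atan(y), y)/7)


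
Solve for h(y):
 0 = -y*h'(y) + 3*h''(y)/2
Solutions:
 h(y) = C1 + C2*erfi(sqrt(3)*y/3)


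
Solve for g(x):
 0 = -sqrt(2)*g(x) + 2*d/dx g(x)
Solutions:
 g(x) = C1*exp(sqrt(2)*x/2)


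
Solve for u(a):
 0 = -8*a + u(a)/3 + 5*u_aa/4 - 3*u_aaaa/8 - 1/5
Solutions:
 u(a) = C1*exp(-sqrt(3)*a*sqrt(5 + sqrt(33))/3) + C2*exp(sqrt(3)*a*sqrt(5 + sqrt(33))/3) + C3*sin(sqrt(3)*a*sqrt(-5 + sqrt(33))/3) + C4*cos(sqrt(3)*a*sqrt(-5 + sqrt(33))/3) + 24*a + 3/5


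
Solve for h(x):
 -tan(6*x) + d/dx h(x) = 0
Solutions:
 h(x) = C1 - log(cos(6*x))/6


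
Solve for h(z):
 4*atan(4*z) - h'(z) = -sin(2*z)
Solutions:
 h(z) = C1 + 4*z*atan(4*z) - log(16*z^2 + 1)/2 - cos(2*z)/2


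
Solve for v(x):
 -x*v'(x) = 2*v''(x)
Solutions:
 v(x) = C1 + C2*erf(x/2)


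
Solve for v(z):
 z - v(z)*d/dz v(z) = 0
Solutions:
 v(z) = -sqrt(C1 + z^2)
 v(z) = sqrt(C1 + z^2)


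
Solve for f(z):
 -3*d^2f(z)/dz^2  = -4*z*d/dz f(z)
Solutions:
 f(z) = C1 + C2*erfi(sqrt(6)*z/3)


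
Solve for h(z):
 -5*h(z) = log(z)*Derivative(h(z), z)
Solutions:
 h(z) = C1*exp(-5*li(z))


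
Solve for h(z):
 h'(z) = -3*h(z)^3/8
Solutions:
 h(z) = -2*sqrt(-1/(C1 - 3*z))
 h(z) = 2*sqrt(-1/(C1 - 3*z))


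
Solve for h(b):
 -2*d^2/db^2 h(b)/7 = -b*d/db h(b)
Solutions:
 h(b) = C1 + C2*erfi(sqrt(7)*b/2)


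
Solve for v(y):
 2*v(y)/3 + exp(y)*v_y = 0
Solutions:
 v(y) = C1*exp(2*exp(-y)/3)


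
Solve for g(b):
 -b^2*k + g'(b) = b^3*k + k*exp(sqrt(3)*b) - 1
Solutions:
 g(b) = C1 + b^4*k/4 + b^3*k/3 - b + sqrt(3)*k*exp(sqrt(3)*b)/3


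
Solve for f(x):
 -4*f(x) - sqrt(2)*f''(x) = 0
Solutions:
 f(x) = C1*sin(2^(3/4)*x) + C2*cos(2^(3/4)*x)


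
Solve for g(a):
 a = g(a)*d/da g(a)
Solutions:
 g(a) = -sqrt(C1 + a^2)
 g(a) = sqrt(C1 + a^2)


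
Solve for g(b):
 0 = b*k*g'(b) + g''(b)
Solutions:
 g(b) = Piecewise((-sqrt(2)*sqrt(pi)*C1*erf(sqrt(2)*b*sqrt(k)/2)/(2*sqrt(k)) - C2, (k > 0) | (k < 0)), (-C1*b - C2, True))


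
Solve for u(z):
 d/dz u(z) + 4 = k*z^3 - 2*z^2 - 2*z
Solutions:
 u(z) = C1 + k*z^4/4 - 2*z^3/3 - z^2 - 4*z


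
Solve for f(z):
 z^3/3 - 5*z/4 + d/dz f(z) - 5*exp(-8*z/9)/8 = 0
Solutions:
 f(z) = C1 - z^4/12 + 5*z^2/8 - 45*exp(-8*z/9)/64


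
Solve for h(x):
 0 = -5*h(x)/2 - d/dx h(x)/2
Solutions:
 h(x) = C1*exp(-5*x)


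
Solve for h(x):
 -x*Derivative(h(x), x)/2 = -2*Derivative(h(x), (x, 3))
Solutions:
 h(x) = C1 + Integral(C2*airyai(2^(1/3)*x/2) + C3*airybi(2^(1/3)*x/2), x)


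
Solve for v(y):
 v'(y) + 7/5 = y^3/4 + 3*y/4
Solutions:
 v(y) = C1 + y^4/16 + 3*y^2/8 - 7*y/5


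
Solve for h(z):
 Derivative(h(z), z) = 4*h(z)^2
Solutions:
 h(z) = -1/(C1 + 4*z)


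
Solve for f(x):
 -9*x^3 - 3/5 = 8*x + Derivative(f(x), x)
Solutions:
 f(x) = C1 - 9*x^4/4 - 4*x^2 - 3*x/5


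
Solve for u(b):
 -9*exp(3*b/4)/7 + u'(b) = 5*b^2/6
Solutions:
 u(b) = C1 + 5*b^3/18 + 12*exp(3*b/4)/7


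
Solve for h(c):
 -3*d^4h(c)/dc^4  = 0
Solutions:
 h(c) = C1 + C2*c + C3*c^2 + C4*c^3


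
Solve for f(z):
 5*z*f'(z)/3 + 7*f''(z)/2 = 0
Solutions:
 f(z) = C1 + C2*erf(sqrt(105)*z/21)


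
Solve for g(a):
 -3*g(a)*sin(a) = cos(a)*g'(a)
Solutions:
 g(a) = C1*cos(a)^3


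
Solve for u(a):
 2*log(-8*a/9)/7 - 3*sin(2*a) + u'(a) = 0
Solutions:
 u(a) = C1 - 2*a*log(-a)/7 - 6*a*log(2)/7 + 2*a/7 + 4*a*log(3)/7 - 3*cos(2*a)/2


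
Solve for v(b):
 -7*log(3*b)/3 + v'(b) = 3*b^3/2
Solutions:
 v(b) = C1 + 3*b^4/8 + 7*b*log(b)/3 - 7*b/3 + 7*b*log(3)/3


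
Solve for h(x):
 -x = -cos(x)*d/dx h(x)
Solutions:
 h(x) = C1 + Integral(x/cos(x), x)


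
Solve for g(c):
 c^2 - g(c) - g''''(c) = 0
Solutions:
 g(c) = c^2 + (C1*sin(sqrt(2)*c/2) + C2*cos(sqrt(2)*c/2))*exp(-sqrt(2)*c/2) + (C3*sin(sqrt(2)*c/2) + C4*cos(sqrt(2)*c/2))*exp(sqrt(2)*c/2)


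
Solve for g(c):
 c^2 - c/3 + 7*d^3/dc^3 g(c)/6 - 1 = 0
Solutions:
 g(c) = C1 + C2*c + C3*c^2 - c^5/70 + c^4/84 + c^3/7


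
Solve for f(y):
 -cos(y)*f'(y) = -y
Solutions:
 f(y) = C1 + Integral(y/cos(y), y)


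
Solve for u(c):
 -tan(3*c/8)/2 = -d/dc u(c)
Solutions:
 u(c) = C1 - 4*log(cos(3*c/8))/3


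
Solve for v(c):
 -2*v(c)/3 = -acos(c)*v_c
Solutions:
 v(c) = C1*exp(2*Integral(1/acos(c), c)/3)


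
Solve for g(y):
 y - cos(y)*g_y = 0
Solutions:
 g(y) = C1 + Integral(y/cos(y), y)


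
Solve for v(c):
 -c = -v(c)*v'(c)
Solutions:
 v(c) = -sqrt(C1 + c^2)
 v(c) = sqrt(C1 + c^2)


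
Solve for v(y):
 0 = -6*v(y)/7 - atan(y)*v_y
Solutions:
 v(y) = C1*exp(-6*Integral(1/atan(y), y)/7)


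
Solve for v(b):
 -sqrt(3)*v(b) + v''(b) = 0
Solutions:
 v(b) = C1*exp(-3^(1/4)*b) + C2*exp(3^(1/4)*b)


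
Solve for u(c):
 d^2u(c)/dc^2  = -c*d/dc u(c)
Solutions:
 u(c) = C1 + C2*erf(sqrt(2)*c/2)


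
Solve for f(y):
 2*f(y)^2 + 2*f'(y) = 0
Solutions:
 f(y) = 1/(C1 + y)


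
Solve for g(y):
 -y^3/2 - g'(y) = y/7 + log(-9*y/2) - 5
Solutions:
 g(y) = C1 - y^4/8 - y^2/14 - y*log(-y) + y*(-2*log(3) + log(2) + 6)


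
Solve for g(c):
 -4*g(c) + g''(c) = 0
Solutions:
 g(c) = C1*exp(-2*c) + C2*exp(2*c)


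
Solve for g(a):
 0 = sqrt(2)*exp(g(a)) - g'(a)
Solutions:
 g(a) = log(-1/(C1 + sqrt(2)*a))


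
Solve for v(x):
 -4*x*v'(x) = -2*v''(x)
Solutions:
 v(x) = C1 + C2*erfi(x)


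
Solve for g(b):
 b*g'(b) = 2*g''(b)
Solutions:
 g(b) = C1 + C2*erfi(b/2)


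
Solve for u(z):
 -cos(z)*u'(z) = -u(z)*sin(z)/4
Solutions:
 u(z) = C1/cos(z)^(1/4)


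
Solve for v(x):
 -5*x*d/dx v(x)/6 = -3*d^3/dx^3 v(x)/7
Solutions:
 v(x) = C1 + Integral(C2*airyai(420^(1/3)*x/6) + C3*airybi(420^(1/3)*x/6), x)


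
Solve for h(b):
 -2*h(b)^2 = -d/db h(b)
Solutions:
 h(b) = -1/(C1 + 2*b)


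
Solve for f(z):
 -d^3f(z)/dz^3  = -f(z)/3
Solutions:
 f(z) = C3*exp(3^(2/3)*z/3) + (C1*sin(3^(1/6)*z/2) + C2*cos(3^(1/6)*z/2))*exp(-3^(2/3)*z/6)


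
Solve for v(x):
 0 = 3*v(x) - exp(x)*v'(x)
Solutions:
 v(x) = C1*exp(-3*exp(-x))


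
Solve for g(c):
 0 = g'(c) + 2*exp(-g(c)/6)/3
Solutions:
 g(c) = 6*log(C1 - c/9)


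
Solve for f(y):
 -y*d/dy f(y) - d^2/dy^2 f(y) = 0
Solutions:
 f(y) = C1 + C2*erf(sqrt(2)*y/2)


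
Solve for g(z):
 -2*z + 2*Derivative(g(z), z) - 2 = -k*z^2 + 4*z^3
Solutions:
 g(z) = C1 - k*z^3/6 + z^4/2 + z^2/2 + z


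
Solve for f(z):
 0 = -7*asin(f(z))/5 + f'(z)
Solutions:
 Integral(1/asin(_y), (_y, f(z))) = C1 + 7*z/5


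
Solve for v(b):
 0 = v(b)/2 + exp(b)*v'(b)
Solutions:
 v(b) = C1*exp(exp(-b)/2)


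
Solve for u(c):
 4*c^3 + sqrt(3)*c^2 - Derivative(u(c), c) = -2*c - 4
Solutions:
 u(c) = C1 + c^4 + sqrt(3)*c^3/3 + c^2 + 4*c


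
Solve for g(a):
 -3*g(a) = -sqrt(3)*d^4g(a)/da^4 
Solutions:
 g(a) = C1*exp(-3^(1/8)*a) + C2*exp(3^(1/8)*a) + C3*sin(3^(1/8)*a) + C4*cos(3^(1/8)*a)


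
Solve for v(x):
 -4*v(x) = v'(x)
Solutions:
 v(x) = C1*exp(-4*x)


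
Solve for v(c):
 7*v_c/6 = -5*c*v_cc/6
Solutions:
 v(c) = C1 + C2/c^(2/5)


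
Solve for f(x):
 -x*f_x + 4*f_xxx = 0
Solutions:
 f(x) = C1 + Integral(C2*airyai(2^(1/3)*x/2) + C3*airybi(2^(1/3)*x/2), x)


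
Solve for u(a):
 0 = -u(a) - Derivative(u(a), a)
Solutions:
 u(a) = C1*exp(-a)


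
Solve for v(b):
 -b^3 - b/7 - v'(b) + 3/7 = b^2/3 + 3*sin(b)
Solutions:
 v(b) = C1 - b^4/4 - b^3/9 - b^2/14 + 3*b/7 + 3*cos(b)


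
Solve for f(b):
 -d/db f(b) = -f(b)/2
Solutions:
 f(b) = C1*exp(b/2)


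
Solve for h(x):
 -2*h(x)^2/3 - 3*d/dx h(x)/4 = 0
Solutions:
 h(x) = 9/(C1 + 8*x)


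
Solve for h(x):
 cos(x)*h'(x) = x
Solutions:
 h(x) = C1 + Integral(x/cos(x), x)


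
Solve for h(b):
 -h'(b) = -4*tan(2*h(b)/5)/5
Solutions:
 h(b) = -5*asin(C1*exp(8*b/25))/2 + 5*pi/2
 h(b) = 5*asin(C1*exp(8*b/25))/2


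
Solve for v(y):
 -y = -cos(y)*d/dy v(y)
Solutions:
 v(y) = C1 + Integral(y/cos(y), y)


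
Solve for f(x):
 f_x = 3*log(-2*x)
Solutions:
 f(x) = C1 + 3*x*log(-x) + 3*x*(-1 + log(2))


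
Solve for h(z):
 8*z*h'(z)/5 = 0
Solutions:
 h(z) = C1


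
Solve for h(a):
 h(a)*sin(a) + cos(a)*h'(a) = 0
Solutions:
 h(a) = C1*cos(a)


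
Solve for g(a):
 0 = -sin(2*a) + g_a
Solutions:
 g(a) = C1 - cos(2*a)/2


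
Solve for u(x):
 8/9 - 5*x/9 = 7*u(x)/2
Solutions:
 u(x) = 16/63 - 10*x/63


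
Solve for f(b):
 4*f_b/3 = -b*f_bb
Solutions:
 f(b) = C1 + C2/b^(1/3)


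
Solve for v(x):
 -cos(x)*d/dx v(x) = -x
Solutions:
 v(x) = C1 + Integral(x/cos(x), x)


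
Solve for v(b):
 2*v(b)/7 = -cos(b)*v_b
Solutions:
 v(b) = C1*(sin(b) - 1)^(1/7)/(sin(b) + 1)^(1/7)


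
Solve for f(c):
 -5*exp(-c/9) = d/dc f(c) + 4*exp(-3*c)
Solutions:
 f(c) = C1 + 4*exp(-3*c)/3 + 45*exp(-c/9)


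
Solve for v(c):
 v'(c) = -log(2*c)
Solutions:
 v(c) = C1 - c*log(c) - c*log(2) + c


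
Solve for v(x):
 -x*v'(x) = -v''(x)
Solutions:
 v(x) = C1 + C2*erfi(sqrt(2)*x/2)


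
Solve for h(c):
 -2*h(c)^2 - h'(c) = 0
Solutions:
 h(c) = 1/(C1 + 2*c)


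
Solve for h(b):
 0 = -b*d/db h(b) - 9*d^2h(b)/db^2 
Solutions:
 h(b) = C1 + C2*erf(sqrt(2)*b/6)


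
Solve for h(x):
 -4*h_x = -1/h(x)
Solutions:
 h(x) = -sqrt(C1 + 2*x)/2
 h(x) = sqrt(C1 + 2*x)/2


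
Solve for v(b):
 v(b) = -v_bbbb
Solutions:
 v(b) = (C1*sin(sqrt(2)*b/2) + C2*cos(sqrt(2)*b/2))*exp(-sqrt(2)*b/2) + (C3*sin(sqrt(2)*b/2) + C4*cos(sqrt(2)*b/2))*exp(sqrt(2)*b/2)


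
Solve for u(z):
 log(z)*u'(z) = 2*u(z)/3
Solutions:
 u(z) = C1*exp(2*li(z)/3)


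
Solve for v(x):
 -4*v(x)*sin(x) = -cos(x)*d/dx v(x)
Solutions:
 v(x) = C1/cos(x)^4


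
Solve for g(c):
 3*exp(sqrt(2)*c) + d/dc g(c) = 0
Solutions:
 g(c) = C1 - 3*sqrt(2)*exp(sqrt(2)*c)/2


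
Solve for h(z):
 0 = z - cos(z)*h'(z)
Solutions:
 h(z) = C1 + Integral(z/cos(z), z)


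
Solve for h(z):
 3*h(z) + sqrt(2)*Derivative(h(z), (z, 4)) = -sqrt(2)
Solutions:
 h(z) = (C1*sin(2^(3/8)*3^(1/4)*z/2) + C2*cos(2^(3/8)*3^(1/4)*z/2))*exp(-2^(3/8)*3^(1/4)*z/2) + (C3*sin(2^(3/8)*3^(1/4)*z/2) + C4*cos(2^(3/8)*3^(1/4)*z/2))*exp(2^(3/8)*3^(1/4)*z/2) - sqrt(2)/3


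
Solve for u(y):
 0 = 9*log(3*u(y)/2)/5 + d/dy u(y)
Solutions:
 -5*Integral(1/(-log(_y) - log(3) + log(2)), (_y, u(y)))/9 = C1 - y


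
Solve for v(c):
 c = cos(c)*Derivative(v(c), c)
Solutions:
 v(c) = C1 + Integral(c/cos(c), c)


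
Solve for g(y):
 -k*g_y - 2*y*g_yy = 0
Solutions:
 g(y) = C1 + y^(1 - re(k)/2)*(C2*sin(log(y)*Abs(im(k))/2) + C3*cos(log(y)*im(k)/2))


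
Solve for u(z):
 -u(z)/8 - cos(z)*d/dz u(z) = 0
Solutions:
 u(z) = C1*(sin(z) - 1)^(1/16)/(sin(z) + 1)^(1/16)


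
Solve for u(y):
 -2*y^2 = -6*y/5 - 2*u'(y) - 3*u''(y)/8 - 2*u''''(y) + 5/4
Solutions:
 u(y) = C1 + C2*exp(-y*(-(32 + 5*sqrt(41))^(1/3) + (32 + 5*sqrt(41))^(-1/3))/8)*sin(sqrt(3)*y*((32 + 5*sqrt(41))^(-1/3) + (32 + 5*sqrt(41))^(1/3))/8) + C3*exp(-y*(-(32 + 5*sqrt(41))^(1/3) + (32 + 5*sqrt(41))^(-1/3))/8)*cos(sqrt(3)*y*((32 + 5*sqrt(41))^(-1/3) + (32 + 5*sqrt(41))^(1/3))/8) + C4*exp(y*(-(32 + 5*sqrt(41))^(1/3) + (32 + 5*sqrt(41))^(-1/3))/4) + y^3/3 - 39*y^2/80 + 517*y/640


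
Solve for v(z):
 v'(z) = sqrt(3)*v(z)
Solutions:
 v(z) = C1*exp(sqrt(3)*z)


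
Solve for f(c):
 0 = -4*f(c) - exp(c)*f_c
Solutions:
 f(c) = C1*exp(4*exp(-c))


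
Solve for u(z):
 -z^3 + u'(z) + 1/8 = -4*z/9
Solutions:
 u(z) = C1 + z^4/4 - 2*z^2/9 - z/8


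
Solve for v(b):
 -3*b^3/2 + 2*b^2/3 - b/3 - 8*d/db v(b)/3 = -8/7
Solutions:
 v(b) = C1 - 9*b^4/64 + b^3/12 - b^2/16 + 3*b/7


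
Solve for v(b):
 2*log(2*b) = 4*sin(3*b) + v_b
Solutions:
 v(b) = C1 + 2*b*log(b) - 2*b + 2*b*log(2) + 4*cos(3*b)/3


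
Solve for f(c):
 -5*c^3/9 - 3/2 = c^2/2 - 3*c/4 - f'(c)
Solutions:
 f(c) = C1 + 5*c^4/36 + c^3/6 - 3*c^2/8 + 3*c/2


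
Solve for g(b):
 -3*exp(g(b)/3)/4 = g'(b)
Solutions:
 g(b) = 3*log(1/(C1 + 3*b)) + 3*log(12)


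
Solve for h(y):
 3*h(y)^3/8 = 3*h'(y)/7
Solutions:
 h(y) = -2*sqrt(-1/(C1 + 7*y))
 h(y) = 2*sqrt(-1/(C1 + 7*y))


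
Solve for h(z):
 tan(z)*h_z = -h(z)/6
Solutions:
 h(z) = C1/sin(z)^(1/6)


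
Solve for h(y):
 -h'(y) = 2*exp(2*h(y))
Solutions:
 h(y) = log(-sqrt(-1/(C1 - 2*y))) - log(2)/2
 h(y) = log(-1/(C1 - 2*y))/2 - log(2)/2


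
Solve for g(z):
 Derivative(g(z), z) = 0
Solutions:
 g(z) = C1


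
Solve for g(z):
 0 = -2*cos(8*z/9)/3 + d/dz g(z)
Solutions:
 g(z) = C1 + 3*sin(8*z/9)/4


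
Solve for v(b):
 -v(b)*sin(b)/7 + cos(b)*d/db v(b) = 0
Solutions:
 v(b) = C1/cos(b)^(1/7)


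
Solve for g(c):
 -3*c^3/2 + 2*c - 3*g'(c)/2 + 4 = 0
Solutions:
 g(c) = C1 - c^4/4 + 2*c^2/3 + 8*c/3


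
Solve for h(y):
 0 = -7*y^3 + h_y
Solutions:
 h(y) = C1 + 7*y^4/4


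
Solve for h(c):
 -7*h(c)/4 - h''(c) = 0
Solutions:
 h(c) = C1*sin(sqrt(7)*c/2) + C2*cos(sqrt(7)*c/2)


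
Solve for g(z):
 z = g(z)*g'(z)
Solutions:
 g(z) = -sqrt(C1 + z^2)
 g(z) = sqrt(C1 + z^2)


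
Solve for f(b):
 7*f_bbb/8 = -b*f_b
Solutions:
 f(b) = C1 + Integral(C2*airyai(-2*7^(2/3)*b/7) + C3*airybi(-2*7^(2/3)*b/7), b)


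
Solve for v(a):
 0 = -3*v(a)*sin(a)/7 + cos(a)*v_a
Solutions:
 v(a) = C1/cos(a)^(3/7)


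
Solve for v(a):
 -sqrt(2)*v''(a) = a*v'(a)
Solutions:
 v(a) = C1 + C2*erf(2^(1/4)*a/2)


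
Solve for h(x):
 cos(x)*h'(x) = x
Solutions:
 h(x) = C1 + Integral(x/cos(x), x)


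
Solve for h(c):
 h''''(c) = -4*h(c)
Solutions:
 h(c) = (C1*sin(c) + C2*cos(c))*exp(-c) + (C3*sin(c) + C4*cos(c))*exp(c)


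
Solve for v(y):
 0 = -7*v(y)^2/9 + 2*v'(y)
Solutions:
 v(y) = -18/(C1 + 7*y)


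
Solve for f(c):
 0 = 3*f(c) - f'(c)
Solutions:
 f(c) = C1*exp(3*c)


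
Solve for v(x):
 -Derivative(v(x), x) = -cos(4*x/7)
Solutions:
 v(x) = C1 + 7*sin(4*x/7)/4


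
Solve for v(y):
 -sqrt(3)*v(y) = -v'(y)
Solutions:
 v(y) = C1*exp(sqrt(3)*y)


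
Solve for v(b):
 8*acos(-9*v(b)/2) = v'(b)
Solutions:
 Integral(1/acos(-9*_y/2), (_y, v(b))) = C1 + 8*b


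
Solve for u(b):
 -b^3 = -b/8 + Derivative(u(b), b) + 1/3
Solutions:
 u(b) = C1 - b^4/4 + b^2/16 - b/3


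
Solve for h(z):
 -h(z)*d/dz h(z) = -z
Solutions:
 h(z) = -sqrt(C1 + z^2)
 h(z) = sqrt(C1 + z^2)


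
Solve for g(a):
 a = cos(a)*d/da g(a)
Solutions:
 g(a) = C1 + Integral(a/cos(a), a)


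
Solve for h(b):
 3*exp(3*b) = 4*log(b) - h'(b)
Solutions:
 h(b) = C1 + 4*b*log(b) - 4*b - exp(3*b)


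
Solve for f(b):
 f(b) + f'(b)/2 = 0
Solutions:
 f(b) = C1*exp(-2*b)


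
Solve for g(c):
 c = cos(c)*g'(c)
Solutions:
 g(c) = C1 + Integral(c/cos(c), c)


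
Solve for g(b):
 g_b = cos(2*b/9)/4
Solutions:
 g(b) = C1 + 9*sin(2*b/9)/8


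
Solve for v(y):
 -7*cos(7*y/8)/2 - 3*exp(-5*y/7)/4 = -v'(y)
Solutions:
 v(y) = C1 + 4*sin(7*y/8) - 21*exp(-5*y/7)/20


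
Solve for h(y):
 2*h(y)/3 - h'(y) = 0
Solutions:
 h(y) = C1*exp(2*y/3)


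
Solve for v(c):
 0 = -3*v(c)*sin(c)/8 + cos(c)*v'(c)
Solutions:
 v(c) = C1/cos(c)^(3/8)


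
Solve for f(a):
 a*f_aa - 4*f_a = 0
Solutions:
 f(a) = C1 + C2*a^5


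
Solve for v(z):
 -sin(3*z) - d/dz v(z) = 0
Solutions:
 v(z) = C1 + cos(3*z)/3


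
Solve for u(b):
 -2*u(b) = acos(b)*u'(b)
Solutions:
 u(b) = C1*exp(-2*Integral(1/acos(b), b))


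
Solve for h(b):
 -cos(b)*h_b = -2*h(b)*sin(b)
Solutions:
 h(b) = C1/cos(b)^2


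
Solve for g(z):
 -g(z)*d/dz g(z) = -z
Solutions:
 g(z) = -sqrt(C1 + z^2)
 g(z) = sqrt(C1 + z^2)


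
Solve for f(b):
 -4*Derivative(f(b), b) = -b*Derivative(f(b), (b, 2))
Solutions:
 f(b) = C1 + C2*b^5


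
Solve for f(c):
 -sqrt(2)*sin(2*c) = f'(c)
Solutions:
 f(c) = C1 + sqrt(2)*cos(2*c)/2


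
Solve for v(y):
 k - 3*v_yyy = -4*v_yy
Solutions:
 v(y) = C1 + C2*y + C3*exp(4*y/3) - k*y^2/8


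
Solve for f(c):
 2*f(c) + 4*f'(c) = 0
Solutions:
 f(c) = C1*exp(-c/2)


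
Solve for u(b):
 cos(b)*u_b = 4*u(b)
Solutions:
 u(b) = C1*(sin(b)^2 + 2*sin(b) + 1)/(sin(b)^2 - 2*sin(b) + 1)


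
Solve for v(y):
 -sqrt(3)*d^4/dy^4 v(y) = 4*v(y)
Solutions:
 v(y) = (C1*sin(3^(7/8)*y/3) + C2*cos(3^(7/8)*y/3))*exp(-3^(7/8)*y/3) + (C3*sin(3^(7/8)*y/3) + C4*cos(3^(7/8)*y/3))*exp(3^(7/8)*y/3)


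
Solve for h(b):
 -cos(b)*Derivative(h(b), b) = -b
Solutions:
 h(b) = C1 + Integral(b/cos(b), b)


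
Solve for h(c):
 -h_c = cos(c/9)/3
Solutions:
 h(c) = C1 - 3*sin(c/9)


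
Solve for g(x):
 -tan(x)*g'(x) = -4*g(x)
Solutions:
 g(x) = C1*sin(x)^4


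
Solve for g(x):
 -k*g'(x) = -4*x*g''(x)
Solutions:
 g(x) = C1 + x^(re(k)/4 + 1)*(C2*sin(log(x)*Abs(im(k))/4) + C3*cos(log(x)*im(k)/4))


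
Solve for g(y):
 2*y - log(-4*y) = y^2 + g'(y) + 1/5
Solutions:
 g(y) = C1 - y^3/3 + y^2 - y*log(-y) + y*(4/5 - 2*log(2))


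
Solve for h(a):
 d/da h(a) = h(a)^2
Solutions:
 h(a) = -1/(C1 + a)


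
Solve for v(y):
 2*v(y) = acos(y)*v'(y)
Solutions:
 v(y) = C1*exp(2*Integral(1/acos(y), y))


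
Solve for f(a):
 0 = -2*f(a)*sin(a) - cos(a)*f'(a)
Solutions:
 f(a) = C1*cos(a)^2


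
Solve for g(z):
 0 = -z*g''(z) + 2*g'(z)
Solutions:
 g(z) = C1 + C2*z^3


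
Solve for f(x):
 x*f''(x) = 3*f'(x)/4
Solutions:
 f(x) = C1 + C2*x^(7/4)


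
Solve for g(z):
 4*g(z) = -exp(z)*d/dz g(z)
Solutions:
 g(z) = C1*exp(4*exp(-z))


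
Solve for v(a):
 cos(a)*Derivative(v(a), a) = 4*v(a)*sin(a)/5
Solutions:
 v(a) = C1/cos(a)^(4/5)


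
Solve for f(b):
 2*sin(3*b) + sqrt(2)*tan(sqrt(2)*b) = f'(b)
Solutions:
 f(b) = C1 - log(cos(sqrt(2)*b)) - 2*cos(3*b)/3


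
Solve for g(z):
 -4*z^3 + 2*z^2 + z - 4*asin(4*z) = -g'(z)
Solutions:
 g(z) = C1 + z^4 - 2*z^3/3 - z^2/2 + 4*z*asin(4*z) + sqrt(1 - 16*z^2)


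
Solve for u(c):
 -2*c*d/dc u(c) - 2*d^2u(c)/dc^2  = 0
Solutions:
 u(c) = C1 + C2*erf(sqrt(2)*c/2)


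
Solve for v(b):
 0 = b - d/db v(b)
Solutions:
 v(b) = C1 + b^2/2


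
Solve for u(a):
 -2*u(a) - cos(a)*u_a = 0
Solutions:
 u(a) = C1*(sin(a) - 1)/(sin(a) + 1)


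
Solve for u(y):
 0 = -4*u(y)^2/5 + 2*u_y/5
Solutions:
 u(y) = -1/(C1 + 2*y)


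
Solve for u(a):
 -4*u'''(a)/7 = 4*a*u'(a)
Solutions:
 u(a) = C1 + Integral(C2*airyai(-7^(1/3)*a) + C3*airybi(-7^(1/3)*a), a)


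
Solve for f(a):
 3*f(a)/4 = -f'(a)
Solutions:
 f(a) = C1*exp(-3*a/4)


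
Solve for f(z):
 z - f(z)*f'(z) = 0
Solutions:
 f(z) = -sqrt(C1 + z^2)
 f(z) = sqrt(C1 + z^2)


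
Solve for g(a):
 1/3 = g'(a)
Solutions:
 g(a) = C1 + a/3


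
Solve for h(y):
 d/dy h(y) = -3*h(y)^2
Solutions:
 h(y) = 1/(C1 + 3*y)


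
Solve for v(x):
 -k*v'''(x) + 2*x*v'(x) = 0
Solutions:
 v(x) = C1 + Integral(C2*airyai(2^(1/3)*x*(1/k)^(1/3)) + C3*airybi(2^(1/3)*x*(1/k)^(1/3)), x)


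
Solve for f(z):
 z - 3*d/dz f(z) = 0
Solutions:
 f(z) = C1 + z^2/6


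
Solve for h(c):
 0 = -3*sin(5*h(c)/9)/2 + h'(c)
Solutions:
 -3*c/2 + 9*log(cos(5*h(c)/9) - 1)/10 - 9*log(cos(5*h(c)/9) + 1)/10 = C1


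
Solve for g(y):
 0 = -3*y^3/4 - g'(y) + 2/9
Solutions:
 g(y) = C1 - 3*y^4/16 + 2*y/9


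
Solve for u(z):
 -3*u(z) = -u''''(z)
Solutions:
 u(z) = C1*exp(-3^(1/4)*z) + C2*exp(3^(1/4)*z) + C3*sin(3^(1/4)*z) + C4*cos(3^(1/4)*z)


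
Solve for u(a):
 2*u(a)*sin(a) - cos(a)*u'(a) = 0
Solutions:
 u(a) = C1/cos(a)^2


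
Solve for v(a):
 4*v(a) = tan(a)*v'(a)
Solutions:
 v(a) = C1*sin(a)^4


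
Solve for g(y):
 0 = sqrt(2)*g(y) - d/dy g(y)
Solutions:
 g(y) = C1*exp(sqrt(2)*y)


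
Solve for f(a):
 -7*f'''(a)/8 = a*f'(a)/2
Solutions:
 f(a) = C1 + Integral(C2*airyai(-14^(2/3)*a/7) + C3*airybi(-14^(2/3)*a/7), a)


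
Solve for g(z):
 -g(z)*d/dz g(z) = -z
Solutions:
 g(z) = -sqrt(C1 + z^2)
 g(z) = sqrt(C1 + z^2)


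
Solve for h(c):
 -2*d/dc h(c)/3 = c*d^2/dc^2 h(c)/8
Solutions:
 h(c) = C1 + C2/c^(13/3)


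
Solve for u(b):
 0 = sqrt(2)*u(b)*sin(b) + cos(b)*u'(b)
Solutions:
 u(b) = C1*cos(b)^(sqrt(2))


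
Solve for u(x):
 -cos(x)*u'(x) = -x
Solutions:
 u(x) = C1 + Integral(x/cos(x), x)


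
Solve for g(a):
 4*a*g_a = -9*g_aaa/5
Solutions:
 g(a) = C1 + Integral(C2*airyai(-60^(1/3)*a/3) + C3*airybi(-60^(1/3)*a/3), a)


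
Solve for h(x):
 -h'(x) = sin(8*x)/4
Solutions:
 h(x) = C1 + cos(8*x)/32


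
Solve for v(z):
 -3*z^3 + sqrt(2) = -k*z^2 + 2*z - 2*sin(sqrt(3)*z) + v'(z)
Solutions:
 v(z) = C1 + k*z^3/3 - 3*z^4/4 - z^2 + sqrt(2)*z - 2*sqrt(3)*cos(sqrt(3)*z)/3


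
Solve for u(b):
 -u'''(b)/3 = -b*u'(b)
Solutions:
 u(b) = C1 + Integral(C2*airyai(3^(1/3)*b) + C3*airybi(3^(1/3)*b), b)


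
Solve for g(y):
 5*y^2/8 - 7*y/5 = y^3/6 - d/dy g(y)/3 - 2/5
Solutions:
 g(y) = C1 + y^4/8 - 5*y^3/8 + 21*y^2/10 - 6*y/5


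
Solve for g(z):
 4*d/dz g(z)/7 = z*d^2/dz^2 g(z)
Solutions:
 g(z) = C1 + C2*z^(11/7)


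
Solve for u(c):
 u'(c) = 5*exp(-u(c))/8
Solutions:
 u(c) = log(C1 + 5*c/8)


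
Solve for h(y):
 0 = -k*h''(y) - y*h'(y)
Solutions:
 h(y) = C1 + C2*sqrt(k)*erf(sqrt(2)*y*sqrt(1/k)/2)


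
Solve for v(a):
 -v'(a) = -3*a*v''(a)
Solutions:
 v(a) = C1 + C2*a^(4/3)


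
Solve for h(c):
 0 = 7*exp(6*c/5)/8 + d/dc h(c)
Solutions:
 h(c) = C1 - 35*exp(6*c/5)/48


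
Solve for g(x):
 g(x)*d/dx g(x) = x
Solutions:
 g(x) = -sqrt(C1 + x^2)
 g(x) = sqrt(C1 + x^2)


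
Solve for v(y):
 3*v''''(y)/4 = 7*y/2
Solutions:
 v(y) = C1 + C2*y + C3*y^2 + C4*y^3 + 7*y^5/180


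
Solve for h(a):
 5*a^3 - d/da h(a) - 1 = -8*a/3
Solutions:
 h(a) = C1 + 5*a^4/4 + 4*a^2/3 - a


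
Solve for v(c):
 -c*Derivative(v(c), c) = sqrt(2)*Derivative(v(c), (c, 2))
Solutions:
 v(c) = C1 + C2*erf(2^(1/4)*c/2)


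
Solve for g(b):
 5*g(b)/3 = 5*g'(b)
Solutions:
 g(b) = C1*exp(b/3)


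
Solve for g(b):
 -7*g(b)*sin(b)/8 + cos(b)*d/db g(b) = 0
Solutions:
 g(b) = C1/cos(b)^(7/8)


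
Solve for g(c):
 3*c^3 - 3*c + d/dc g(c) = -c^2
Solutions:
 g(c) = C1 - 3*c^4/4 - c^3/3 + 3*c^2/2


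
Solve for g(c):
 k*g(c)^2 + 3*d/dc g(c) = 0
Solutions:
 g(c) = 3/(C1 + c*k)


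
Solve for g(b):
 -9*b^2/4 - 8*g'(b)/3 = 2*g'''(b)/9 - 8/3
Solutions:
 g(b) = C1 + C2*sin(2*sqrt(3)*b) + C3*cos(2*sqrt(3)*b) - 9*b^3/32 + 73*b/64


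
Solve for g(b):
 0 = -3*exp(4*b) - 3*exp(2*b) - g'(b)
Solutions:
 g(b) = C1 - 3*exp(4*b)/4 - 3*exp(2*b)/2


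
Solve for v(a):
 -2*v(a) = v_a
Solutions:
 v(a) = C1*exp(-2*a)


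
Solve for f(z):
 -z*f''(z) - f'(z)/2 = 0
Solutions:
 f(z) = C1 + C2*sqrt(z)


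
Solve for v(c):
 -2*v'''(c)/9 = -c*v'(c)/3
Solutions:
 v(c) = C1 + Integral(C2*airyai(2^(2/3)*3^(1/3)*c/2) + C3*airybi(2^(2/3)*3^(1/3)*c/2), c)


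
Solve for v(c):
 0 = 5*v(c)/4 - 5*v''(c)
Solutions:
 v(c) = C1*exp(-c/2) + C2*exp(c/2)


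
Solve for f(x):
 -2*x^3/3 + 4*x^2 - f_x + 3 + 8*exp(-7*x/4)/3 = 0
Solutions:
 f(x) = C1 - x^4/6 + 4*x^3/3 + 3*x - 32*exp(-7*x/4)/21


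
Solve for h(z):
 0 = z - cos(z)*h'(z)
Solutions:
 h(z) = C1 + Integral(z/cos(z), z)


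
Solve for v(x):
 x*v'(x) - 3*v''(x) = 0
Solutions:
 v(x) = C1 + C2*erfi(sqrt(6)*x/6)


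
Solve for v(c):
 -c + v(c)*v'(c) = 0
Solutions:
 v(c) = -sqrt(C1 + c^2)
 v(c) = sqrt(C1 + c^2)


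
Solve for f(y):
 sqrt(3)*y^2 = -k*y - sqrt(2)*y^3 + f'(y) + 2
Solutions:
 f(y) = C1 + k*y^2/2 + sqrt(2)*y^4/4 + sqrt(3)*y^3/3 - 2*y


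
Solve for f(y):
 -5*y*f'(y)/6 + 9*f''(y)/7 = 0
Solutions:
 f(y) = C1 + C2*erfi(sqrt(105)*y/18)


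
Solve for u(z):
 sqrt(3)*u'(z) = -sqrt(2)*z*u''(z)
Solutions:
 u(z) = C1 + C2*z^(1 - sqrt(6)/2)


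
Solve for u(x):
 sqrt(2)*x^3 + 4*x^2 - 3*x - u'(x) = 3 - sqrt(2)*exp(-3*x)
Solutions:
 u(x) = C1 + sqrt(2)*x^4/4 + 4*x^3/3 - 3*x^2/2 - 3*x - sqrt(2)*exp(-3*x)/3


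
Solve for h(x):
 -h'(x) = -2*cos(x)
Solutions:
 h(x) = C1 + 2*sin(x)


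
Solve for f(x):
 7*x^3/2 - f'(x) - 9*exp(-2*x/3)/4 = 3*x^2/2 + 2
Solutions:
 f(x) = C1 + 7*x^4/8 - x^3/2 - 2*x + 27*exp(-2*x/3)/8


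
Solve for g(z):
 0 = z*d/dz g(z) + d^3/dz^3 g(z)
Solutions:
 g(z) = C1 + Integral(C2*airyai(-z) + C3*airybi(-z), z)


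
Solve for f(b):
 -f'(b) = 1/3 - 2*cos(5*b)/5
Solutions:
 f(b) = C1 - b/3 + 2*sin(5*b)/25


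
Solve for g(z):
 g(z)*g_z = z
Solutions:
 g(z) = -sqrt(C1 + z^2)
 g(z) = sqrt(C1 + z^2)


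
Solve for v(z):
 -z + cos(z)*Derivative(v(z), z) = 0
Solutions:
 v(z) = C1 + Integral(z/cos(z), z)


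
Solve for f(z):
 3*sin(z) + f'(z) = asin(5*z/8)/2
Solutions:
 f(z) = C1 + z*asin(5*z/8)/2 + sqrt(64 - 25*z^2)/10 + 3*cos(z)


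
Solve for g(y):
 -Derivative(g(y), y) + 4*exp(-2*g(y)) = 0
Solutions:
 g(y) = log(-sqrt(C1 + 8*y))
 g(y) = log(C1 + 8*y)/2


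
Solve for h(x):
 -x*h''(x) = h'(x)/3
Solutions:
 h(x) = C1 + C2*x^(2/3)


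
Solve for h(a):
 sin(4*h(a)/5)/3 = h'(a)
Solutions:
 -a/3 + 5*log(cos(4*h(a)/5) - 1)/8 - 5*log(cos(4*h(a)/5) + 1)/8 = C1


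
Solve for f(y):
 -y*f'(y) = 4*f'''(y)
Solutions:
 f(y) = C1 + Integral(C2*airyai(-2^(1/3)*y/2) + C3*airybi(-2^(1/3)*y/2), y)


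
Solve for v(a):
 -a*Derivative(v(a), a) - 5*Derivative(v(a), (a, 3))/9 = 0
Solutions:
 v(a) = C1 + Integral(C2*airyai(-15^(2/3)*a/5) + C3*airybi(-15^(2/3)*a/5), a)


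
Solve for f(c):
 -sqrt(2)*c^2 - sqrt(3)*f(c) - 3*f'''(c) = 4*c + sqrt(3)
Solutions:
 f(c) = C3*exp(-3^(5/6)*c/3) - sqrt(6)*c^2/3 - 4*sqrt(3)*c/3 + (C1*sin(3^(1/3)*c/2) + C2*cos(3^(1/3)*c/2))*exp(3^(5/6)*c/6) - 1


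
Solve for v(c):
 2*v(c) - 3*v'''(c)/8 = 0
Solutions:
 v(c) = C3*exp(2*2^(1/3)*3^(2/3)*c/3) + (C1*sin(2^(1/3)*3^(1/6)*c) + C2*cos(2^(1/3)*3^(1/6)*c))*exp(-2^(1/3)*3^(2/3)*c/3)


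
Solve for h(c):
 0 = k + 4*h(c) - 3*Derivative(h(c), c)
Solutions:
 h(c) = C1*exp(4*c/3) - k/4


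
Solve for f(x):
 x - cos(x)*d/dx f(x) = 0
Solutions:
 f(x) = C1 + Integral(x/cos(x), x)


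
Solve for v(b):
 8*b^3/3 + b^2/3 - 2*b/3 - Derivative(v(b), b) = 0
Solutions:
 v(b) = C1 + 2*b^4/3 + b^3/9 - b^2/3


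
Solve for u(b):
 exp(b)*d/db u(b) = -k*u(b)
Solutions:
 u(b) = C1*exp(k*exp(-b))


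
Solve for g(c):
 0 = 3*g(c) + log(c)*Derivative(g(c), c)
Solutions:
 g(c) = C1*exp(-3*li(c))


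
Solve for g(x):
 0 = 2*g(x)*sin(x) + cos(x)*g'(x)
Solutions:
 g(x) = C1*cos(x)^2


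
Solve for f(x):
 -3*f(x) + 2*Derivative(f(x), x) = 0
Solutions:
 f(x) = C1*exp(3*x/2)


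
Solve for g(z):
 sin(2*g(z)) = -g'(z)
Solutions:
 g(z) = pi - acos((-C1 - exp(4*z))/(C1 - exp(4*z)))/2
 g(z) = acos((-C1 - exp(4*z))/(C1 - exp(4*z)))/2


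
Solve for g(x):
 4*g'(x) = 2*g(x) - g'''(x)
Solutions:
 g(x) = C1*exp(x*(-3*(1 + sqrt(273)/9)^(1/3) + 4/(1 + sqrt(273)/9)^(1/3))/6)*sin(sqrt(3)*x*(4/(1 + sqrt(273)/9)^(1/3) + 3*(1 + sqrt(273)/9)^(1/3))/6) + C2*exp(x*(-3*(1 + sqrt(273)/9)^(1/3) + 4/(1 + sqrt(273)/9)^(1/3))/6)*cos(sqrt(3)*x*(4/(1 + sqrt(273)/9)^(1/3) + 3*(1 + sqrt(273)/9)^(1/3))/6) + C3*exp(x*(-4/(3*(1 + sqrt(273)/9)^(1/3)) + (1 + sqrt(273)/9)^(1/3)))


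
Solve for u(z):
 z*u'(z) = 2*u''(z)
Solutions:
 u(z) = C1 + C2*erfi(z/2)


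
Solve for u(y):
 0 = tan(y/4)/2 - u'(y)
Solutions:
 u(y) = C1 - 2*log(cos(y/4))


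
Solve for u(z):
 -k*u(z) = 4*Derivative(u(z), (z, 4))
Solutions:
 u(z) = C1*exp(-sqrt(2)*z*(-k)^(1/4)/2) + C2*exp(sqrt(2)*z*(-k)^(1/4)/2) + C3*exp(-sqrt(2)*I*z*(-k)^(1/4)/2) + C4*exp(sqrt(2)*I*z*(-k)^(1/4)/2)


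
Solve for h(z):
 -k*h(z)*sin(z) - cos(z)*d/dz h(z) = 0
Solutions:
 h(z) = C1*exp(k*log(cos(z)))


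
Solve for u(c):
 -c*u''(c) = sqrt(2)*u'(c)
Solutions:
 u(c) = C1 + C2*c^(1 - sqrt(2))


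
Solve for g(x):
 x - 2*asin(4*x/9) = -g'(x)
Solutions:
 g(x) = C1 - x^2/2 + 2*x*asin(4*x/9) + sqrt(81 - 16*x^2)/2


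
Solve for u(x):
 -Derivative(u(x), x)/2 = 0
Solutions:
 u(x) = C1


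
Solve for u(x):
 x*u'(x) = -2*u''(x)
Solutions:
 u(x) = C1 + C2*erf(x/2)


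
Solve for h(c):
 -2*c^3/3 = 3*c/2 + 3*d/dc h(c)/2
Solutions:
 h(c) = C1 - c^4/9 - c^2/2


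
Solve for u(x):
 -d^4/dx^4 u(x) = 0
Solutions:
 u(x) = C1 + C2*x + C3*x^2 + C4*x^3


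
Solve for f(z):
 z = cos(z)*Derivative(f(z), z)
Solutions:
 f(z) = C1 + Integral(z/cos(z), z)


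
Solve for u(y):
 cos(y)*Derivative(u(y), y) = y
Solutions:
 u(y) = C1 + Integral(y/cos(y), y)


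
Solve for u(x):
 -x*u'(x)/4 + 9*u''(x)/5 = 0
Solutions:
 u(x) = C1 + C2*erfi(sqrt(10)*x/12)


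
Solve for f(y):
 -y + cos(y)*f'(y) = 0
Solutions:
 f(y) = C1 + Integral(y/cos(y), y)


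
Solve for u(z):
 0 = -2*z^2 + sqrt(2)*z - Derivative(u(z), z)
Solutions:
 u(z) = C1 - 2*z^3/3 + sqrt(2)*z^2/2


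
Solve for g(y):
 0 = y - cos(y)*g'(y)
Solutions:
 g(y) = C1 + Integral(y/cos(y), y)


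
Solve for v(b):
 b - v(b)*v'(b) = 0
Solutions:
 v(b) = -sqrt(C1 + b^2)
 v(b) = sqrt(C1 + b^2)


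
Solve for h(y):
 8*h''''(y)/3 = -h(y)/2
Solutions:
 h(y) = (C1*sin(sqrt(2)*3^(1/4)*y/4) + C2*cos(sqrt(2)*3^(1/4)*y/4))*exp(-sqrt(2)*3^(1/4)*y/4) + (C3*sin(sqrt(2)*3^(1/4)*y/4) + C4*cos(sqrt(2)*3^(1/4)*y/4))*exp(sqrt(2)*3^(1/4)*y/4)


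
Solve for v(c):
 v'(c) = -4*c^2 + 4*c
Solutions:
 v(c) = C1 - 4*c^3/3 + 2*c^2


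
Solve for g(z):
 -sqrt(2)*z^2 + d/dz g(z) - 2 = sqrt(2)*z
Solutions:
 g(z) = C1 + sqrt(2)*z^3/3 + sqrt(2)*z^2/2 + 2*z


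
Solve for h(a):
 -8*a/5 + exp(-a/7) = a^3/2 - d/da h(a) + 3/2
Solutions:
 h(a) = C1 + a^4/8 + 4*a^2/5 + 3*a/2 + 7*exp(-a/7)


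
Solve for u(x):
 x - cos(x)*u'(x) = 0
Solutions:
 u(x) = C1 + Integral(x/cos(x), x)


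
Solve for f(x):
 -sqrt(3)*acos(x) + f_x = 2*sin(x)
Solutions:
 f(x) = C1 + sqrt(3)*(x*acos(x) - sqrt(1 - x^2)) - 2*cos(x)


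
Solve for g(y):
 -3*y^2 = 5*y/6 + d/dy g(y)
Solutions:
 g(y) = C1 - y^3 - 5*y^2/12


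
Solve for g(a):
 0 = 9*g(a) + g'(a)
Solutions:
 g(a) = C1*exp(-9*a)


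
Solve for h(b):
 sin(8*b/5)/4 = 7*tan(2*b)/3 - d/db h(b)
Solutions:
 h(b) = C1 - 7*log(cos(2*b))/6 + 5*cos(8*b/5)/32


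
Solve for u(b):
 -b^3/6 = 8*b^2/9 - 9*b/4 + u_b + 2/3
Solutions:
 u(b) = C1 - b^4/24 - 8*b^3/27 + 9*b^2/8 - 2*b/3


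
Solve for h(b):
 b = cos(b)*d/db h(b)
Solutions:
 h(b) = C1 + Integral(b/cos(b), b)


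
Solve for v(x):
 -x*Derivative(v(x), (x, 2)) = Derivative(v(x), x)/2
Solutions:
 v(x) = C1 + C2*sqrt(x)


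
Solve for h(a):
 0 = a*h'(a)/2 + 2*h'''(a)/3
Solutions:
 h(a) = C1 + Integral(C2*airyai(-6^(1/3)*a/2) + C3*airybi(-6^(1/3)*a/2), a)


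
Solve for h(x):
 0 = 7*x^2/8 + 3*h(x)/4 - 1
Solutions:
 h(x) = 4/3 - 7*x^2/6


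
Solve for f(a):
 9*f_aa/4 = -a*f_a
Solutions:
 f(a) = C1 + C2*erf(sqrt(2)*a/3)


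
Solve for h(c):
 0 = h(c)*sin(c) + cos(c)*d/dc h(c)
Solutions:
 h(c) = C1*cos(c)


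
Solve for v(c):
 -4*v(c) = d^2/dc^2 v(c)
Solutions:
 v(c) = C1*sin(2*c) + C2*cos(2*c)


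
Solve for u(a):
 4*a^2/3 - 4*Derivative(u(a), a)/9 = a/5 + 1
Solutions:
 u(a) = C1 + a^3 - 9*a^2/40 - 9*a/4


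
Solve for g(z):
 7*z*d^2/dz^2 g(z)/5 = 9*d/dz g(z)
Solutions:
 g(z) = C1 + C2*z^(52/7)


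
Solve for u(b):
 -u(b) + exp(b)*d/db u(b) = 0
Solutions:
 u(b) = C1*exp(-exp(-b))


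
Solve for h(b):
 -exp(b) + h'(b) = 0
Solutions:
 h(b) = C1 + exp(b)


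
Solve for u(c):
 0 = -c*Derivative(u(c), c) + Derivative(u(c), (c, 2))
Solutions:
 u(c) = C1 + C2*erfi(sqrt(2)*c/2)


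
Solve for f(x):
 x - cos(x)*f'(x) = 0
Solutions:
 f(x) = C1 + Integral(x/cos(x), x)


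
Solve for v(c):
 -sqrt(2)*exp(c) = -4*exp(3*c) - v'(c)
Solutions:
 v(c) = C1 - 4*exp(3*c)/3 + sqrt(2)*exp(c)


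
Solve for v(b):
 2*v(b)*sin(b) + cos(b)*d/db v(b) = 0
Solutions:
 v(b) = C1*cos(b)^2


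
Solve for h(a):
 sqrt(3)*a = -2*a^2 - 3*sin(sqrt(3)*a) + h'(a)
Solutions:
 h(a) = C1 + 2*a^3/3 + sqrt(3)*a^2/2 - sqrt(3)*cos(sqrt(3)*a)


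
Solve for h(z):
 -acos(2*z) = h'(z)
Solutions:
 h(z) = C1 - z*acos(2*z) + sqrt(1 - 4*z^2)/2


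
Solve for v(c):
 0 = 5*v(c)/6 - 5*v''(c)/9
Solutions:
 v(c) = C1*exp(-sqrt(6)*c/2) + C2*exp(sqrt(6)*c/2)


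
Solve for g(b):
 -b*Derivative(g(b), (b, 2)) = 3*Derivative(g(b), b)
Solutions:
 g(b) = C1 + C2/b^2


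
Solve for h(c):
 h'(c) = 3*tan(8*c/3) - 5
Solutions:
 h(c) = C1 - 5*c - 9*log(cos(8*c/3))/8


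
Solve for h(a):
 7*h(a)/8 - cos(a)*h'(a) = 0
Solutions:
 h(a) = C1*(sin(a) + 1)^(7/16)/(sin(a) - 1)^(7/16)


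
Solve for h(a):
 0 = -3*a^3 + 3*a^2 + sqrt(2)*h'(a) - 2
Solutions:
 h(a) = C1 + 3*sqrt(2)*a^4/8 - sqrt(2)*a^3/2 + sqrt(2)*a


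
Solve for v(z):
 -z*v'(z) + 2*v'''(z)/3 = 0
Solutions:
 v(z) = C1 + Integral(C2*airyai(2^(2/3)*3^(1/3)*z/2) + C3*airybi(2^(2/3)*3^(1/3)*z/2), z)


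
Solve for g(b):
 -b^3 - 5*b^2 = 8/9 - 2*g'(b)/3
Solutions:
 g(b) = C1 + 3*b^4/8 + 5*b^3/2 + 4*b/3


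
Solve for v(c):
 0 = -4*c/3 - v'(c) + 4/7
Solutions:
 v(c) = C1 - 2*c^2/3 + 4*c/7


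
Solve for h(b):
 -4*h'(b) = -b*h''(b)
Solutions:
 h(b) = C1 + C2*b^5


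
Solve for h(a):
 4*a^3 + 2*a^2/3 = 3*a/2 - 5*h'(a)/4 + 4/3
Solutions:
 h(a) = C1 - 4*a^4/5 - 8*a^3/45 + 3*a^2/5 + 16*a/15
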